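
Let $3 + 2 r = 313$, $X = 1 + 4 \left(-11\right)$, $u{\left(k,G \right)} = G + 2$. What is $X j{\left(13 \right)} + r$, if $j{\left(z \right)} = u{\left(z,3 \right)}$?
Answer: $-60$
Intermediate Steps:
$u{\left(k,G \right)} = 2 + G$
$j{\left(z \right)} = 5$ ($j{\left(z \right)} = 2 + 3 = 5$)
$X = -43$ ($X = 1 - 44 = -43$)
$r = 155$ ($r = - \frac{3}{2} + \frac{1}{2} \cdot 313 = - \frac{3}{2} + \frac{313}{2} = 155$)
$X j{\left(13 \right)} + r = \left(-43\right) 5 + 155 = -215 + 155 = -60$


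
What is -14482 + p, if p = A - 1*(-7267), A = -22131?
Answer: -29346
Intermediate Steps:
p = -14864 (p = -22131 - 1*(-7267) = -22131 + 7267 = -14864)
-14482 + p = -14482 - 14864 = -29346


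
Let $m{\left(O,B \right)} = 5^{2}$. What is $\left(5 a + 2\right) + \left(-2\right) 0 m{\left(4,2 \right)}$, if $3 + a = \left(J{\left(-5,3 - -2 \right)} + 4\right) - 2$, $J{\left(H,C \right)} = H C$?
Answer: $-128$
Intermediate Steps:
$m{\left(O,B \right)} = 25$
$J{\left(H,C \right)} = C H$
$a = -26$ ($a = -3 + \left(\left(\left(3 - -2\right) \left(-5\right) + 4\right) - 2\right) = -3 + \left(\left(\left(3 + 2\right) \left(-5\right) + 4\right) - 2\right) = -3 + \left(\left(5 \left(-5\right) + 4\right) - 2\right) = -3 + \left(\left(-25 + 4\right) - 2\right) = -3 - 23 = -26$)
$\left(5 a + 2\right) + \left(-2\right) 0 m{\left(4,2 \right)} = \left(5 \left(-26\right) + 2\right) + \left(-2\right) 0 \cdot 25 = \left(-130 + 2\right) + 0 \cdot 25 = -128 + 0 = -128$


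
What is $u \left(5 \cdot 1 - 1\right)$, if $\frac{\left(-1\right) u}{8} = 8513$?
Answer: $-272416$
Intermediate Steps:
$u = -68104$ ($u = \left(-8\right) 8513 = -68104$)
$u \left(5 \cdot 1 - 1\right) = - 68104 \left(5 \cdot 1 - 1\right) = - 68104 \left(5 - 1\right) = \left(-68104\right) 4 = -272416$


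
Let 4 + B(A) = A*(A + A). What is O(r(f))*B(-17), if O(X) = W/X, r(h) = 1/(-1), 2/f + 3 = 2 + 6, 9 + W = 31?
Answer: -12628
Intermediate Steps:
W = 22 (W = -9 + 31 = 22)
B(A) = -4 + 2*A² (B(A) = -4 + A*(A + A) = -4 + A*(2*A) = -4 + 2*A²)
f = ⅖ (f = 2/(-3 + (2 + 6)) = 2/(-3 + 8) = 2/5 = 2*(⅕) = ⅖ ≈ 0.40000)
r(h) = -1
O(X) = 22/X
O(r(f))*B(-17) = (22/(-1))*(-4 + 2*(-17)²) = (22*(-1))*(-4 + 2*289) = -22*(-4 + 578) = -22*574 = -12628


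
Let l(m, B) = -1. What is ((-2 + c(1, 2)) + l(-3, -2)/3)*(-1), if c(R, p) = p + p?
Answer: -5/3 ≈ -1.6667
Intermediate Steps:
c(R, p) = 2*p
((-2 + c(1, 2)) + l(-3, -2)/3)*(-1) = ((-2 + 2*2) - 1/3)*(-1) = ((-2 + 4) - 1*⅓)*(-1) = (2 - ⅓)*(-1) = (5/3)*(-1) = -5/3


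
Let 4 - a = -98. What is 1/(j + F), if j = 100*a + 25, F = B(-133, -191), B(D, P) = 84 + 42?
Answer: 1/10351 ≈ 9.6609e-5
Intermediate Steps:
a = 102 (a = 4 - 1*(-98) = 4 + 98 = 102)
B(D, P) = 126
F = 126
j = 10225 (j = 100*102 + 25 = 10200 + 25 = 10225)
1/(j + F) = 1/(10225 + 126) = 1/10351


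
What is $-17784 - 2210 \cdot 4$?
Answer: $-26624$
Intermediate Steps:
$-17784 - 2210 \cdot 4 = -17784 - 8840 = -26624$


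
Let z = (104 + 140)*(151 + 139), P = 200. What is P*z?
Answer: 14152000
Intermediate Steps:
z = 70760 (z = 244*290 = 70760)
P*z = 200*70760 = 14152000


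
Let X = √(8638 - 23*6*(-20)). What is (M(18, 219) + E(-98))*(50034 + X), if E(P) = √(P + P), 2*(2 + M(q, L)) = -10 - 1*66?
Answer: -2*(20 - 7*I)*(50034 + √11398) ≈ -2.0056e+6 + 7.0197e+5*I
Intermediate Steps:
M(q, L) = -40 (M(q, L) = -2 + (-10 - 1*66)/2 = -2 + (-10 - 66)/2 = -2 + (½)*(-76) = -2 - 38 = -40)
E(P) = √2*√P (E(P) = √(2*P) = √2*√P)
X = √11398 (X = √(8638 - 138*(-20)) = √(8638 + 2760) = √11398 ≈ 106.76)
(M(18, 219) + E(-98))*(50034 + X) = (-40 + √2*√(-98))*(50034 + √11398) = (-40 + √2*(7*I*√2))*(50034 + √11398) = (-40 + 14*I)*(50034 + √11398)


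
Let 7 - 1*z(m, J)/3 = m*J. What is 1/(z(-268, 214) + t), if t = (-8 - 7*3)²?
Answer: 1/172918 ≈ 5.7831e-6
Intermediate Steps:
t = 841 (t = (-8 - 21)² = (-29)² = 841)
z(m, J) = 21 - 3*J*m (z(m, J) = 21 - 3*m*J = 21 - 3*J*m)
1/(z(-268, 214) + t) = 1/((21 - 3*214*(-268)) + 841) = 1/((21 + 172056) + 841) = 1/(172077 + 841) = 1/172918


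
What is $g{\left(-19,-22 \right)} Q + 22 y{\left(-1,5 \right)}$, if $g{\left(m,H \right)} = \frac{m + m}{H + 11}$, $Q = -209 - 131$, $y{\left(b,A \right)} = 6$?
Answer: $- \frac{11468}{11} \approx -1042.5$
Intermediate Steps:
$Q = -340$
$g{\left(m,H \right)} = \frac{2 m}{11 + H}$
$g{\left(-19,-22 \right)} Q + 22 y{\left(-1,5 \right)} = 2 \left(-19\right) \frac{1}{11 - 22} \left(-340\right) + 22 \cdot 6 = 2 \left(-19\right) \frac{1}{-11} \left(-340\right) + 132 = 2 \left(-19\right) \left(- \frac{1}{11}\right) \left(-340\right) + 132 = \frac{38}{11} \left(-340\right) + 132 = - \frac{12920}{11} + 132 = - \frac{11468}{11}$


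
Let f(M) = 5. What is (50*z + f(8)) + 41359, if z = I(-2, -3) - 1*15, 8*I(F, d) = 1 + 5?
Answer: 81303/2 ≈ 40652.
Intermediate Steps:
I(F, d) = 3/4 (I(F, d) = (1 + 5)/8 = (1/8)*6 = 3/4)
z = -57/4 (z = 3/4 - 1*15 = 3/4 - 15 = -57/4 ≈ -14.250)
(50*z + f(8)) + 41359 = (50*(-57/4) + 5) + 41359 = (-1425/2 + 5) + 41359 = -1415/2 + 41359 = 81303/2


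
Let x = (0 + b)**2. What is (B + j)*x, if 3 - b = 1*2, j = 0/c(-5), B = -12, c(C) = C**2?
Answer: -12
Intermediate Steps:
j = 0 (j = 0/((-5)**2) = 0/25 = 0*(1/25) = 0)
b = 1 (b = 3 - 2 = 1)
x = 1 (x = (0 + 1)**2 = 1**2 = 1)
(B + j)*x = (-12 + 0)*1 = -12*1 = -12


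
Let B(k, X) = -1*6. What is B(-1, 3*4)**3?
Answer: -216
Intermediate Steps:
B(k, X) = -6
B(-1, 3*4)**3 = (-6)**3 = -216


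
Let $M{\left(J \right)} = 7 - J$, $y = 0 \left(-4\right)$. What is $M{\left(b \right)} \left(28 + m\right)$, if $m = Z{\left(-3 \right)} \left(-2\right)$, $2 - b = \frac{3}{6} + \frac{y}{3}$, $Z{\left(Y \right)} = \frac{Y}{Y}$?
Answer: $143$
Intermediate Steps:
$Z{\left(Y \right)} = 1$
$y = 0$
$b = \frac{3}{2}$ ($b = 2 - \left(\frac{3}{6} + \frac{0}{3}\right) = 2 - \left(3 \cdot \frac{1}{6} + 0 \cdot \frac{1}{3}\right) = 2 - \left(\frac{1}{2} + 0\right) = 2 - \frac{1}{2} = \frac{3}{2} \approx 1.5$)
$m = -2$ ($m = 1 \left(-2\right) = -2$)
$M{\left(b \right)} \left(28 + m\right) = \left(7 - \frac{3}{2}\right) \left(28 - 2\right) = \left(7 - \frac{3}{2}\right) 26 = \frac{11}{2} \cdot 26 = 143$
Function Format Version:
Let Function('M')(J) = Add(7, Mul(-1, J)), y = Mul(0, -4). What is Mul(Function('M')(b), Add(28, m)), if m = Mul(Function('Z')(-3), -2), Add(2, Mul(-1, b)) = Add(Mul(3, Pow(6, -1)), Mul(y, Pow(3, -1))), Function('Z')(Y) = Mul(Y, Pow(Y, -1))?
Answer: 143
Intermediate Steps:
Function('Z')(Y) = 1
y = 0
b = Rational(3, 2) (b = Add(2, Mul(-1, Add(Mul(3, Pow(6, -1)), Mul(0, Pow(3, -1))))) = Add(2, Mul(-1, Add(Mul(3, Rational(1, 6)), Mul(0, Rational(1, 3))))) = Add(2, Mul(-1, Add(Rational(1, 2), 0))) = Add(2, Mul(-1, Rational(1, 2))) = Add(2, Rational(-1, 2)) = Rational(3, 2) ≈ 1.5000)
m = -2 (m = Mul(1, -2) = -2)
Mul(Function('M')(b), Add(28, m)) = Mul(Add(7, Mul(-1, Rational(3, 2))), Add(28, -2)) = Mul(Add(7, Rational(-3, 2)), 26) = Mul(Rational(11, 2), 26) = 143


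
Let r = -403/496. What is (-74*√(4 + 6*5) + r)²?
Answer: 47663273/256 + 481*√34/4 ≈ 1.8689e+5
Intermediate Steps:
r = -13/16 (r = -403*1/496 = -13/16 ≈ -0.81250)
(-74*√(4 + 6*5) + r)² = (-74*√(4 + 6*5) - 13/16)² = (-74*√(4 + 30) - 13/16)² = (-74*√34 - 13/16)² = (-13/16 - 74*√34)²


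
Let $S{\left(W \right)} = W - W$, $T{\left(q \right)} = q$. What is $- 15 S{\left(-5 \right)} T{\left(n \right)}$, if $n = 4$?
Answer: $0$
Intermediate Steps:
$S{\left(W \right)} = 0$
$- 15 S{\left(-5 \right)} T{\left(n \right)} = \left(-15\right) 0 \cdot 4 = 0 \cdot 4 = 0$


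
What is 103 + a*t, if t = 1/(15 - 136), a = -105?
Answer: 12568/121 ≈ 103.87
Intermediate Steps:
t = -1/121 (t = 1/(-121) = -1/121 ≈ -0.0082645)
103 + a*t = 103 - 105*(-1/121) = 103 + 105/121 = 12568/121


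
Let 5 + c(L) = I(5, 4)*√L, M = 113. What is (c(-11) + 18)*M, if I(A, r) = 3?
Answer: 1469 + 339*I*√11 ≈ 1469.0 + 1124.3*I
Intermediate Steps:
c(L) = -5 + 3*√L
(c(-11) + 18)*M = ((-5 + 3*√(-11)) + 18)*113 = ((-5 + 3*(I*√11)) + 18)*113 = ((-5 + 3*I*√11) + 18)*113 = (13 + 3*I*√11)*113 = 1469 + 339*I*√11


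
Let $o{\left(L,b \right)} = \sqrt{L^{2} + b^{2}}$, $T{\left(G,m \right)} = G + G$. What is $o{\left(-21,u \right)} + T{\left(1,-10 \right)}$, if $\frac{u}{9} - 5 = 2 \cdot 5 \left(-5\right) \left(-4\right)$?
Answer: $2 + 3 \sqrt{378274} \approx 1847.1$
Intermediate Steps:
$T{\left(G,m \right)} = 2 G$
$u = 1845$ ($u = 45 + 9 \cdot 2 \cdot 5 \left(-5\right) \left(-4\right) = 45 + 9 \cdot 2 \left(\left(-25\right) \left(-4\right)\right) = 45 + 9 \cdot 2 \cdot 100 = 45 + 9 \cdot 200 = 45 + 1800 = 1845$)
$o{\left(-21,u \right)} + T{\left(1,-10 \right)} = \sqrt{\left(-21\right)^{2} + 1845^{2}} + 2 \cdot 1 = \sqrt{441 + 3404025} + 2 = \sqrt{3404466} + 2 = 3 \sqrt{378274} + 2 = 2 + 3 \sqrt{378274}$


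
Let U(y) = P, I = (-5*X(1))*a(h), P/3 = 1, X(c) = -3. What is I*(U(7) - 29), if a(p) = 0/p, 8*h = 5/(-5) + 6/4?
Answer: 0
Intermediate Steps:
h = 1/16 (h = (5/(-5) + 6/4)/8 = (5*(-⅕) + 6*(¼))/8 = (-1 + 3/2)/8 = (⅛)*(½) = 1/16 ≈ 0.062500)
a(p) = 0
P = 3 (P = 3*1 = 3)
I = 0 (I = -5*(-3)*0 = 15*0 = 0)
U(y) = 3
I*(U(7) - 29) = 0*(3 - 29) = 0*(-26) = 0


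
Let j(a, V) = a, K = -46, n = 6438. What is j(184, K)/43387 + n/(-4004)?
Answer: -139294385/86860774 ≈ -1.6037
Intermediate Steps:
j(184, K)/43387 + n/(-4004) = 184/43387 + 6438/(-4004) = 184*(1/43387) + 6438*(-1/4004) = 184/43387 - 3219/2002 = -139294385/86860774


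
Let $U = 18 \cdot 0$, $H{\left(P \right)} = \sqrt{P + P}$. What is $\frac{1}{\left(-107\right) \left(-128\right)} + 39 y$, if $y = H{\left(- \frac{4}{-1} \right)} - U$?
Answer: $\frac{1}{13696} + 78 \sqrt{2} \approx 110.31$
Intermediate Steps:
$H{\left(P \right)} = \sqrt{2} \sqrt{P}$ ($H{\left(P \right)} = \sqrt{2 P} = \sqrt{2} \sqrt{P}$)
$U = 0$
$y = 2 \sqrt{2}$ ($y = \sqrt{2} \sqrt{- \frac{4}{-1}} - 0 = \sqrt{2} \sqrt{\left(-4\right) \left(-1\right)} + 0 = \sqrt{2} \sqrt{4} + 0 = \sqrt{2} \cdot 2 + 0 = 2 \sqrt{2} + 0 = 2 \sqrt{2} \approx 2.8284$)
$\frac{1}{\left(-107\right) \left(-128\right)} + 39 y = \frac{1}{\left(-107\right) \left(-128\right)} + 39 \cdot 2 \sqrt{2} = \left(- \frac{1}{107}\right) \left(- \frac{1}{128}\right) + 78 \sqrt{2} = \frac{1}{13696} + 78 \sqrt{2}$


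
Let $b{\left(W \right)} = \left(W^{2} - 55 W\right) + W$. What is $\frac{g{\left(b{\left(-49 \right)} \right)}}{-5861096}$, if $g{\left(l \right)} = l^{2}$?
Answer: $- \frac{25472209}{5861096} \approx -4.346$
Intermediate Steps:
$b{\left(W \right)} = W^{2} - 54 W$
$\frac{g{\left(b{\left(-49 \right)} \right)}}{-5861096} = \frac{\left(- 49 \left(-54 - 49\right)\right)^{2}}{-5861096} = \left(\left(-49\right) \left(-103\right)\right)^{2} \left(- \frac{1}{5861096}\right) = 5047^{2} \left(- \frac{1}{5861096}\right) = 25472209 \left(- \frac{1}{5861096}\right) = - \frac{25472209}{5861096}$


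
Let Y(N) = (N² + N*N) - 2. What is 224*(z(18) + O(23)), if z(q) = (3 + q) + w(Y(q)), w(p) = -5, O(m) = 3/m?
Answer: 83104/23 ≈ 3613.2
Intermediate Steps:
Y(N) = -2 + 2*N² (Y(N) = (N² + N²) - 2 = 2*N² - 2 = -2 + 2*N²)
z(q) = -2 + q (z(q) = (3 + q) - 5 = -2 + q)
224*(z(18) + O(23)) = 224*((-2 + 18) + 3/23) = 224*(16 + 3*(1/23)) = 224*(16 + 3/23) = 224*(371/23) = 83104/23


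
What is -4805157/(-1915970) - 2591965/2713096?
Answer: 576480361073/371300753080 ≈ 1.5526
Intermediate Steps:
-4805157/(-1915970) - 2591965/2713096 = -4805157*(-1/1915970) - 2591965*1/2713096 = 686451/273710 - 2591965/2713096 = 576480361073/371300753080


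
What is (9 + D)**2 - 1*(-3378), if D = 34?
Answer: 5227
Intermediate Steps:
(9 + D)**2 - 1*(-3378) = (9 + 34)**2 - 1*(-3378) = 43**2 + 3378 = 1849 + 3378 = 5227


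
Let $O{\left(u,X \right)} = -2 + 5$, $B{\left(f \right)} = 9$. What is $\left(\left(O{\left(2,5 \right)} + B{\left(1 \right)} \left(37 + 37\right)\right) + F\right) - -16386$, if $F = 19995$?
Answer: $37050$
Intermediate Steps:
$O{\left(u,X \right)} = 3$
$\left(\left(O{\left(2,5 \right)} + B{\left(1 \right)} \left(37 + 37\right)\right) + F\right) - -16386 = \left(\left(3 + 9 \left(37 + 37\right)\right) + 19995\right) - -16386 = \left(\left(3 + 9 \cdot 74\right) + 19995\right) + 16386 = \left(\left(3 + 666\right) + 19995\right) + 16386 = \left(669 + 19995\right) + 16386 = 20664 + 16386 = 37050$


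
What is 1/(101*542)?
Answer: 1/54742 ≈ 1.8268e-5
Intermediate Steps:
1/(101*542) = 1/54742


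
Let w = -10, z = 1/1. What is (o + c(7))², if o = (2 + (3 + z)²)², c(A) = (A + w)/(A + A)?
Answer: 20548089/196 ≈ 1.0484e+5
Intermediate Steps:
z = 1
c(A) = (-10 + A)/(2*A) (c(A) = (A - 10)/(A + A) = (-10 + A)/((2*A)) = (-10 + A)*(1/(2*A)) = (-10 + A)/(2*A))
o = 324 (o = (2 + (3 + 1)²)² = (2 + 4²)² = (2 + 16)² = 18² = 324)
(o + c(7))² = (324 + (½)*(-10 + 7)/7)² = (324 + (½)*(⅐)*(-3))² = (324 - 3/14)² = (4533/14)² = 20548089/196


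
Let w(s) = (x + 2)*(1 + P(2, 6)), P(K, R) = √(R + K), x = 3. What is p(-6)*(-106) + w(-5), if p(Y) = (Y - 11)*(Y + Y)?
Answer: -21619 + 10*√2 ≈ -21605.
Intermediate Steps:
p(Y) = 2*Y*(-11 + Y) (p(Y) = (-11 + Y)*(2*Y) = 2*Y*(-11 + Y))
P(K, R) = √(K + R)
w(s) = 5 + 10*√2 (w(s) = (3 + 2)*(1 + √(2 + 6)) = 5*(1 + √8) = 5*(1 + 2*√2) = 5 + 10*√2)
p(-6)*(-106) + w(-5) = (2*(-6)*(-11 - 6))*(-106) + (5 + 10*√2) = (2*(-6)*(-17))*(-106) + (5 + 10*√2) = 204*(-106) + (5 + 10*√2) = -21624 + (5 + 10*√2) = -21619 + 10*√2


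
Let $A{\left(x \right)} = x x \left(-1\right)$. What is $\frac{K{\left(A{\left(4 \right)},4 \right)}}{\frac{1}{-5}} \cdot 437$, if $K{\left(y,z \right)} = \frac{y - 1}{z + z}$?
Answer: $\frac{37145}{8} \approx 4643.1$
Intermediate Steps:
$A{\left(x \right)} = - x^{2}$ ($A{\left(x \right)} = x^{2} \left(-1\right) = - x^{2}$)
$K{\left(y,z \right)} = \frac{-1 + y}{2 z}$
$\frac{K{\left(A{\left(4 \right)},4 \right)}}{\frac{1}{-5}} \cdot 437 = \frac{\frac{1}{2} \cdot \frac{1}{4} \left(-1 - 4^{2}\right)}{\frac{1}{-5}} \cdot 437 = \frac{\frac{1}{2} \cdot \frac{1}{4} \left(-1 - 16\right)}{- \frac{1}{5}} \cdot 437 = \frac{1}{2} \cdot \frac{1}{4} \left(-1 - 16\right) \left(-5\right) 437 = \frac{1}{2} \cdot \frac{1}{4} \left(-17\right) \left(-5\right) 437 = \left(- \frac{17}{8}\right) \left(-5\right) 437 = \frac{85}{8} \cdot 437 = \frac{37145}{8}$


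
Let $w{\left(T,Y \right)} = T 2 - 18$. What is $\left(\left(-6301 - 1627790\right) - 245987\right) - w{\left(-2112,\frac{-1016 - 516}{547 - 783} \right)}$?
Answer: $-1875836$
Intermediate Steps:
$w{\left(T,Y \right)} = -18 + 2 T$ ($w{\left(T,Y \right)} = 2 T - 18 = -18 + 2 T$)
$\left(\left(-6301 - 1627790\right) - 245987\right) - w{\left(-2112,\frac{-1016 - 516}{547 - 783} \right)} = \left(\left(-6301 - 1627790\right) - 245987\right) - \left(-18 + 2 \left(-2112\right)\right) = \left(-1634091 - 245987\right) - \left(-18 - 4224\right) = -1880078 - -4242 = -1880078 + 4242 = -1875836$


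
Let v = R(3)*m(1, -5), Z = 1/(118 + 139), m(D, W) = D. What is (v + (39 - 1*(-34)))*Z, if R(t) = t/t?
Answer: 74/257 ≈ 0.28794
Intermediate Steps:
R(t) = 1
Z = 1/257 ≈ 0.0038911
v = 1 (v = 1*1 = 1)
(v + (39 - 1*(-34)))*Z = (1 + (39 - 1*(-34)))*(1/257) = (1 + (39 + 34))*(1/257) = (1 + 73)*(1/257) = 74*(1/257) = 74/257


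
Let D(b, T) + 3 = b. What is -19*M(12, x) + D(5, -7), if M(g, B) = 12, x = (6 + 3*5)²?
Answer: -226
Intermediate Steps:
x = 441 (x = (6 + 15)² = 21² = 441)
D(b, T) = -3 + b
-19*M(12, x) + D(5, -7) = -19*12 + (-3 + 5) = -228 + 2 = -226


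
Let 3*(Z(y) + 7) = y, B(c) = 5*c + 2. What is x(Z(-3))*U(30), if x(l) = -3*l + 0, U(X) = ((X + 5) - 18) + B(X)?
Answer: 4056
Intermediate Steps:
B(c) = 2 + 5*c
Z(y) = -7 + y/3
U(X) = -11 + 6*X (U(X) = ((X + 5) - 18) + (2 + 5*X) = ((5 + X) - 18) + (2 + 5*X) = (-13 + X) + (2 + 5*X) = -11 + 6*X)
x(l) = -3*l
x(Z(-3))*U(30) = (-3*(-7 + (1/3)*(-3)))*(-11 + 6*30) = (-3*(-7 - 1))*(-11 + 180) = -3*(-8)*169 = 24*169 = 4056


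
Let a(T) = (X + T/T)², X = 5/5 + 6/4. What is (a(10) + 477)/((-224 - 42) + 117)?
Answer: -1957/596 ≈ -3.2836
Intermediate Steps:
X = 5/2 (X = 5*(⅕) + 6*(¼) = 1 + 3/2 = 5/2 ≈ 2.5000)
a(T) = 49/4 (a(T) = (5/2 + T/T)² = (5/2 + 1)² = (7/2)² = 49/4)
(a(10) + 477)/((-224 - 42) + 117) = (49/4 + 477)/((-224 - 42) + 117) = 1957/(4*(-266 + 117)) = (1957/4)/(-149) = (1957/4)*(-1/149) = -1957/596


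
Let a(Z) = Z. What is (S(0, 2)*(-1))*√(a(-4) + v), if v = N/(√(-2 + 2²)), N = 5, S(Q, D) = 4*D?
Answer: -4*I*√(16 - 10*√2) ≈ -5.4521*I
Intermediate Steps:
v = 5*√2/2 (v = 5/(√(-2 + 2²)) = 5/(√(-2 + 4)) = 5/(√2) = 5*(√2/2) = 5*√2/2 ≈ 3.5355)
(S(0, 2)*(-1))*√(a(-4) + v) = ((4*2)*(-1))*√(-4 + 5*√2/2) = (8*(-1))*√(-4 + 5*√2/2) = -8*√(-4 + 5*√2/2)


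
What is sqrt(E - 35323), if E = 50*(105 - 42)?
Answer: I*sqrt(32173) ≈ 179.37*I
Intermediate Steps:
E = 3150 (E = 50*63 = 3150)
sqrt(E - 35323) = sqrt(3150 - 35323) = sqrt(-32173) = I*sqrt(32173)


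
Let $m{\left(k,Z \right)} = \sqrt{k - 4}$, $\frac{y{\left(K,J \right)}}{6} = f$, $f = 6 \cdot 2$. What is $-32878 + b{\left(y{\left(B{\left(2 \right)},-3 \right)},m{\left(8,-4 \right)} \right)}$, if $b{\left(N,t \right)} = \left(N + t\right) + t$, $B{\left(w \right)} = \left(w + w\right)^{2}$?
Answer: $-32802$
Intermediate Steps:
$B{\left(w \right)} = 4 w^{2}$ ($B{\left(w \right)} = \left(2 w\right)^{2} = 4 w^{2}$)
$f = 12$
$y{\left(K,J \right)} = 72$ ($y{\left(K,J \right)} = 6 \cdot 12 = 72$)
$m{\left(k,Z \right)} = \sqrt{-4 + k}$
$b{\left(N,t \right)} = N + 2 t$
$-32878 + b{\left(y{\left(B{\left(2 \right)},-3 \right)},m{\left(8,-4 \right)} \right)} = -32878 + \left(72 + 2 \sqrt{-4 + 8}\right) = -32878 + \left(72 + 2 \sqrt{4}\right) = -32878 + \left(72 + 2 \cdot 2\right) = -32878 + \left(72 + 4\right) = -32878 + 76 = -32802$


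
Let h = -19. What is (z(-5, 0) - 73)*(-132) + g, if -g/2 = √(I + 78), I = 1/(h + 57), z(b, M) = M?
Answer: 9636 - √112670/19 ≈ 9618.3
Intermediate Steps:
I = 1/38 (I = 1/(-19 + 57) = 1/38 ≈ 0.026316)
g = -√112670/19 (g = -2*√(1/38 + 78) = -√112670/19 ≈ -17.667)
(z(-5, 0) - 73)*(-132) + g = (0 - 73)*(-132) - √112670/19 = -73*(-132) - √112670/19 = 9636 - √112670/19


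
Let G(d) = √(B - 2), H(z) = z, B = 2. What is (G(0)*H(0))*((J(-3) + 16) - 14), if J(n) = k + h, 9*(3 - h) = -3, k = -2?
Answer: 0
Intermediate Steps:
h = 10/3 (h = 3 - ⅑*(-3) = 3 + ⅓ = 10/3 ≈ 3.3333)
G(d) = 0 (G(d) = √(2 - 2) = √0 = 0)
J(n) = 4/3 (J(n) = -2 + 10/3 = 4/3)
(G(0)*H(0))*((J(-3) + 16) - 14) = (0*0)*((4/3 + 16) - 14) = 0*(52/3 - 14) = 0*(10/3) = 0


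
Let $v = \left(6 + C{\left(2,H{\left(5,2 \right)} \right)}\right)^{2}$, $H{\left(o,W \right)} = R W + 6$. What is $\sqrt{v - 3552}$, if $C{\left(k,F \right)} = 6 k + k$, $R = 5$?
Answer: $4 i \sqrt{197} \approx 56.143 i$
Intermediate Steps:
$H{\left(o,W \right)} = 6 + 5 W$ ($H{\left(o,W \right)} = 5 W + 6 = 6 + 5 W$)
$C{\left(k,F \right)} = 7 k$
$v = 400$ ($v = \left(6 + 7 \cdot 2\right)^{2} = \left(6 + 14\right)^{2} = 20^{2} = 400$)
$\sqrt{v - 3552} = \sqrt{400 - 3552} = \sqrt{-3152} = 4 i \sqrt{197}$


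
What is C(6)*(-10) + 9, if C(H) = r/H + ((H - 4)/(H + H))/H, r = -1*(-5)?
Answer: 7/18 ≈ 0.38889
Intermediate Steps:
r = 5
C(H) = 5/H + (-4 + H)/(2*H²) (C(H) = 5/H + ((H - 4)/(H + H))/H = 5/H + ((-4 + H)/((2*H)))/H = 5/H + ((-4 + H)*(1/(2*H)))/H = 5/H + ((-4 + H)/(2*H))/H = 5/H + (-4 + H)/(2*H²))
C(6)*(-10) + 9 = ((½)*(-4 + 11*6)/6²)*(-10) + 9 = ((½)*(1/36)*(-4 + 66))*(-10) + 9 = ((½)*(1/36)*62)*(-10) + 9 = (31/36)*(-10) + 9 = -155/18 + 9 = 7/18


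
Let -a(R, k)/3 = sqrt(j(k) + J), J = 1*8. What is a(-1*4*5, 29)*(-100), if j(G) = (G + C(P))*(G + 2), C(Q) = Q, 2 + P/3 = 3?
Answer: 3000*sqrt(10) ≈ 9486.8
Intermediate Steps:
P = 3 (P = -6 + 3*3 = -6 + 9 = 3)
J = 8
j(G) = (2 + G)*(3 + G) (j(G) = (G + 3)*(G + 2) = (3 + G)*(2 + G) = (2 + G)*(3 + G))
a(R, k) = -3*sqrt(14 + k**2 + 5*k) (a(R, k) = -3*sqrt((6 + k**2 + 5*k) + 8) = -3*sqrt(14 + k**2 + 5*k))
a(-1*4*5, 29)*(-100) = -3*sqrt(14 + 29**2 + 5*29)*(-100) = -3*sqrt(14 + 841 + 145)*(-100) = -30*sqrt(10)*(-100) = 3000*sqrt(10)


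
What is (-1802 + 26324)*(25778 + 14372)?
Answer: 984558300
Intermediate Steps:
(-1802 + 26324)*(25778 + 14372) = 24522*40150 = 984558300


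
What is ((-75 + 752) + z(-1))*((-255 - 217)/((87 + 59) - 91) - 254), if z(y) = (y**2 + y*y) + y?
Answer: -9791676/55 ≈ -1.7803e+5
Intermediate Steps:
z(y) = y + 2*y**2 (z(y) = (y**2 + y**2) + y = 2*y**2 + y = y + 2*y**2)
((-75 + 752) + z(-1))*((-255 - 217)/((87 + 59) - 91) - 254) = ((-75 + 752) - (1 + 2*(-1)))*((-255 - 217)/((87 + 59) - 91) - 254) = (677 - (1 - 2))*(-472/(146 - 91) - 254) = (677 - 1*(-1))*(-472/55 - 254) = (677 + 1)*(-472*1/55 - 254) = 678*(-472/55 - 254) = 678*(-14442/55) = -9791676/55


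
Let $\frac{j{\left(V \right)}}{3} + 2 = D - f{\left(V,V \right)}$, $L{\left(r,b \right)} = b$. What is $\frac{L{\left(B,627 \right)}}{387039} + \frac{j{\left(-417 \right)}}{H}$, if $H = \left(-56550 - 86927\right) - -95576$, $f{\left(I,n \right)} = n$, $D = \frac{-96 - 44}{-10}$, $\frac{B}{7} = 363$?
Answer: $- \frac{52009474}{2059950571} \approx -0.025248$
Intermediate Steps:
$B = 2541$ ($B = 7 \cdot 363 = 2541$)
$D = 14$ ($D = \left(-96 - 44\right) \left(- \frac{1}{10}\right) = \left(-140\right) \left(- \frac{1}{10}\right) = 14$)
$H = -47901$ ($H = -143477 + 95576 = -47901$)
$j{\left(V \right)} = 36 - 3 V$ ($j{\left(V \right)} = -6 + 3 \left(14 - V\right) = -6 - \left(-42 + 3 V\right) = 36 - 3 V$)
$\frac{L{\left(B,627 \right)}}{387039} + \frac{j{\left(-417 \right)}}{H} = \frac{627}{387039} + \frac{36 - -1251}{-47901} = 627 \cdot \frac{1}{387039} + \left(36 + 1251\right) \left(- \frac{1}{47901}\right) = \frac{209}{129013} + 1287 \left(- \frac{1}{47901}\right) = \frac{209}{129013} - \frac{429}{15967} = - \frac{52009474}{2059950571}$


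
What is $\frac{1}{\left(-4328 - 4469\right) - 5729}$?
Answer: $- \frac{1}{14526} \approx -6.8842 \cdot 10^{-5}$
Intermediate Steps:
$\frac{1}{\left(-4328 - 4469\right) - 5729} = \frac{1}{-8797 - 5729} = \frac{1}{-14526} = - \frac{1}{14526}$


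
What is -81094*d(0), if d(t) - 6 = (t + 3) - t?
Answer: -729846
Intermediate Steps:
d(t) = 9 (d(t) = 6 + ((t + 3) - t) = 6 + ((3 + t) - t) = 6 + 3 = 9)
-81094*d(0) = -81094*9 = -729846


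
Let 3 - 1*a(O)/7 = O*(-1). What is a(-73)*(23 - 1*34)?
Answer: 5390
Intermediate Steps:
a(O) = 21 + 7*O (a(O) = 21 - 7*O*(-1) = 21 - (-7)*O = 21 + 7*O)
a(-73)*(23 - 1*34) = (21 + 7*(-73))*(23 - 1*34) = (21 - 511)*(23 - 34) = -490*(-11) = 5390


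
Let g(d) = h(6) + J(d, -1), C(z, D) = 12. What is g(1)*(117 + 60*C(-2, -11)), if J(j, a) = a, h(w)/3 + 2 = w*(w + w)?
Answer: 174933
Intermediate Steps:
h(w) = -6 + 6*w² (h(w) = -6 + 3*(w*(w + w)) = -6 + 3*(w*(2*w)) = -6 + 3*(2*w²) = -6 + 6*w²)
g(d) = 209 (g(d) = (-6 + 6*6²) - 1 = (-6 + 6*36) - 1 = (-6 + 216) - 1 = 210 - 1 = 209)
g(1)*(117 + 60*C(-2, -11)) = 209*(117 + 60*12) = 209*(117 + 720) = 209*837 = 174933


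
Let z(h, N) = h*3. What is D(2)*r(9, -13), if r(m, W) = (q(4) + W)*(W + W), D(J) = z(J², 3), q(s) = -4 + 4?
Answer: 4056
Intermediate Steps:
q(s) = 0
z(h, N) = 3*h
D(J) = 3*J²
r(m, W) = 2*W² (r(m, W) = (0 + W)*(W + W) = W*(2*W) = 2*W²)
D(2)*r(9, -13) = (3*2²)*(2*(-13)²) = (3*4)*(2*169) = 12*338 = 4056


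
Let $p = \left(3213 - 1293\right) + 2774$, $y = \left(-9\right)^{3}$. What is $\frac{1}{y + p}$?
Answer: $\frac{1}{3965} \approx 0.00025221$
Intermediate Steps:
$y = -729$
$p = 4694$ ($p = 1920 + 2774 = 4694$)
$\frac{1}{y + p} = \frac{1}{-729 + 4694} = \frac{1}{3965}$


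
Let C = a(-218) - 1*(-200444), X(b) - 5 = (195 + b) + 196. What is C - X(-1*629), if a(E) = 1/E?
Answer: 43747585/218 ≈ 2.0068e+5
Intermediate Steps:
X(b) = 396 + b (X(b) = 5 + ((195 + b) + 196) = 5 + (391 + b) = 396 + b)
C = 43696791/218 (C = 1/(-218) - 1*(-200444) = -1/218 + 200444 = 43696791/218 ≈ 2.0044e+5)
C - X(-1*629) = 43696791/218 - (396 - 1*629) = 43696791/218 - (396 - 629) = 43696791/218 - 1*(-233) = 43696791/218 + 233 = 43747585/218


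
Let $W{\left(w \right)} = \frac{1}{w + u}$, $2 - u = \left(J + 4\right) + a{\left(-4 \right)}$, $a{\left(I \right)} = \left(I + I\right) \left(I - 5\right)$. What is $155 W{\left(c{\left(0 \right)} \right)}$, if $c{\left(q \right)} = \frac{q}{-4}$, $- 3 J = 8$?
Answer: $- \frac{465}{214} \approx -2.1729$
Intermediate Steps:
$J = - \frac{8}{3}$ ($J = \left(- \frac{1}{3}\right) 8 = - \frac{8}{3} \approx -2.6667$)
$a{\left(I \right)} = 2 I \left(-5 + I\right)$
$c{\left(q \right)} = - \frac{q}{4}$ ($c{\left(q \right)} = q \left(- \frac{1}{4}\right) = - \frac{q}{4}$)
$u = - \frac{214}{3}$ ($u = 2 - \left(\left(- \frac{8}{3} + 4\right) + 2 \left(-4\right) \left(-5 - 4\right)\right) = 2 - \left(\frac{4}{3} + 2 \left(-4\right) \left(-9\right)\right) = 2 - \left(\frac{4}{3} + 72\right) = 2 - \frac{220}{3} = - \frac{214}{3} \approx -71.333$)
$W{\left(w \right)} = \frac{1}{- \frac{214}{3} + w}$ ($W{\left(w \right)} = \frac{1}{w - \frac{214}{3}} = \frac{1}{- \frac{214}{3} + w}$)
$155 W{\left(c{\left(0 \right)} \right)} = 155 \frac{3}{-214 + 3 \left(\left(- \frac{1}{4}\right) 0\right)} = 155 \frac{3}{-214 + 3 \cdot 0} = 155 \frac{3}{-214 + 0} = 155 \frac{3}{-214} = 155 \cdot 3 \left(- \frac{1}{214}\right) = 155 \left(- \frac{3}{214}\right) = - \frac{465}{214}$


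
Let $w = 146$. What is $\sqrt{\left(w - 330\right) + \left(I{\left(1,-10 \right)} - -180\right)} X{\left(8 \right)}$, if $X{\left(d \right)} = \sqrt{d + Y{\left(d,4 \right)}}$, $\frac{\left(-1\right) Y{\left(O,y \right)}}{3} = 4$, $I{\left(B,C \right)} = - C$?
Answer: $2 i \sqrt{6} \approx 4.899 i$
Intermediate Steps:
$Y{\left(O,y \right)} = -12$ ($Y{\left(O,y \right)} = \left(-3\right) 4 = -12$)
$X{\left(d \right)} = \sqrt{-12 + d}$ ($X{\left(d \right)} = \sqrt{d - 12} = \sqrt{-12 + d}$)
$\sqrt{\left(w - 330\right) + \left(I{\left(1,-10 \right)} - -180\right)} X{\left(8 \right)} = \sqrt{\left(146 - 330\right) - -190} \sqrt{-12 + 8} = \sqrt{-184 + \left(10 + 180\right)} \sqrt{-4} = \sqrt{-184 + 190} \cdot 2 i = \sqrt{6} \cdot 2 i = 2 i \sqrt{6}$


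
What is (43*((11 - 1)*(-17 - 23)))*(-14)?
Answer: 240800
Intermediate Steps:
(43*((11 - 1)*(-17 - 23)))*(-14) = (43*(10*(-40)))*(-14) = (43*(-400))*(-14) = -17200*(-14) = 240800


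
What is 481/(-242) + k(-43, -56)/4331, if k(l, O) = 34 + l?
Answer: -2085389/1048102 ≈ -1.9897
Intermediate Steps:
481/(-242) + k(-43, -56)/4331 = 481/(-242) + (34 - 43)/4331 = 481*(-1/242) - 9*1/4331 = -481/242 - 9/4331 = -2085389/1048102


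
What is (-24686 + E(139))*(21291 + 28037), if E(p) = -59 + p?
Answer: -1213764768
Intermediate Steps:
(-24686 + E(139))*(21291 + 28037) = (-24686 + (-59 + 139))*(21291 + 28037) = (-24686 + 80)*49328 = -24606*49328 = -1213764768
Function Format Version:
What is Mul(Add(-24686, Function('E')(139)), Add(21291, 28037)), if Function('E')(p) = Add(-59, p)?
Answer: -1213764768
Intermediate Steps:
Mul(Add(-24686, Function('E')(139)), Add(21291, 28037)) = Mul(Add(-24686, Add(-59, 139)), Add(21291, 28037)) = Mul(Add(-24686, 80), 49328) = Mul(-24606, 49328) = -1213764768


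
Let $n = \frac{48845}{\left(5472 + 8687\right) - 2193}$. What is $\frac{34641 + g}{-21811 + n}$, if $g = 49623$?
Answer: $- \frac{336101008}{86980527} \approx -3.8641$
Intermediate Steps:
$n = \frac{48845}{11966}$ ($n = \frac{48845}{14159 - 2193} = \frac{48845}{11966} \approx 4.082$)
$\frac{34641 + g}{-21811 + n} = \frac{34641 + 49623}{-21811 + \frac{48845}{11966}} = \frac{84264}{- \frac{260941581}{11966}} = 84264 \left(- \frac{11966}{260941581}\right) = - \frac{336101008}{86980527}$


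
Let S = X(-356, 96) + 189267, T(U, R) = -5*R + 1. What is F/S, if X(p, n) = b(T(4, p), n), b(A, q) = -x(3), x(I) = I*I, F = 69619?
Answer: 69619/189258 ≈ 0.36785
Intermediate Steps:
x(I) = I**2
T(U, R) = 1 - 5*R
b(A, q) = -9 (b(A, q) = -1*3**2 = -1*9 = -9)
X(p, n) = -9
S = 189258 (S = -9 + 189267 = 189258)
F/S = 69619/189258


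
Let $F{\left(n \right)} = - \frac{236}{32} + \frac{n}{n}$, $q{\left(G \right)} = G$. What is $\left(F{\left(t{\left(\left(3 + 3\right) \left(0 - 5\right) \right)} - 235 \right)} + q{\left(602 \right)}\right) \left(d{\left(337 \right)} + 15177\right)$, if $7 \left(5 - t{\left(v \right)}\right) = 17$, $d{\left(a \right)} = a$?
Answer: $\frac{36962105}{4} \approx 9.2405 \cdot 10^{6}$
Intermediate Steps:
$t{\left(v \right)} = \frac{18}{7}$ ($t{\left(v \right)} = 5 - \frac{17}{7} = \frac{18}{7}$)
$F{\left(n \right)} = - \frac{51}{8}$ ($F{\left(n \right)} = \left(-236\right) \frac{1}{32} + 1 = - \frac{59}{8} + 1 = - \frac{51}{8}$)
$\left(F{\left(t{\left(\left(3 + 3\right) \left(0 - 5\right) \right)} - 235 \right)} + q{\left(602 \right)}\right) \left(d{\left(337 \right)} + 15177\right) = \left(- \frac{51}{8} + 602\right) \left(337 + 15177\right) = \frac{4765}{8} \cdot 15514 = \frac{36962105}{4}$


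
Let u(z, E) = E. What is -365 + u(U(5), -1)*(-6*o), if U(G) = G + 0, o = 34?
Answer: -161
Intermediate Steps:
U(G) = G
-365 + u(U(5), -1)*(-6*o) = -365 - (-6)*34 = -365 - 1*(-204) = -365 + 204 = -161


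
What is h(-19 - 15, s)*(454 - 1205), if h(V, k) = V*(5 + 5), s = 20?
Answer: 255340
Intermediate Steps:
h(V, k) = 10*V (h(V, k) = V*10 = 10*V)
h(-19 - 15, s)*(454 - 1205) = (10*(-19 - 15))*(454 - 1205) = (10*(-34))*(-751) = -340*(-751) = 255340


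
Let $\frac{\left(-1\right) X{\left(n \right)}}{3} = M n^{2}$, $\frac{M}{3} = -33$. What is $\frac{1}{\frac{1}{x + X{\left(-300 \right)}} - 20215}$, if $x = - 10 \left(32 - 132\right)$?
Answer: $- \frac{26731000}{540367164999} \approx -4.9468 \cdot 10^{-5}$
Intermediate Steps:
$M = -99$ ($M = 3 \left(-33\right) = -99$)
$X{\left(n \right)} = 297 n^{2}$ ($X{\left(n \right)} = - 3 \left(- 99 n^{2}\right) = 297 n^{2}$)
$x = 1000$ ($x = \left(-10\right) \left(-100\right) = 1000$)
$\frac{1}{\frac{1}{x + X{\left(-300 \right)}} - 20215} = \frac{1}{\frac{1}{1000 + 297 \left(-300\right)^{2}} - 20215} = \frac{1}{\frac{1}{1000 + 297 \cdot 90000} - 20215} = \frac{1}{\frac{1}{1000 + 26730000} - 20215} = \frac{1}{\frac{1}{26731000} - 20215} = \frac{1}{- \frac{540367164999}{26731000}} = - \frac{26731000}{540367164999}$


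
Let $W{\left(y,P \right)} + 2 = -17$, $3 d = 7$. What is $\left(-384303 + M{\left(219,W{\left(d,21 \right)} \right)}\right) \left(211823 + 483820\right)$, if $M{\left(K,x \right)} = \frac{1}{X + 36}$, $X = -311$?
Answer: $- \frac{73517865948618}{275} \approx -2.6734 \cdot 10^{11}$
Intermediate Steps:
$d = \frac{7}{3}$ ($d = \frac{1}{3} \cdot 7 = \frac{7}{3} \approx 2.3333$)
$W{\left(y,P \right)} = -19$ ($W{\left(y,P \right)} = -2 - 17 = -19$)
$M{\left(K,x \right)} = - \frac{1}{275}$ ($M{\left(K,x \right)} = \frac{1}{-311 + 36} = \frac{1}{-275} = - \frac{1}{275}$)
$\left(-384303 + M{\left(219,W{\left(d,21 \right)} \right)}\right) \left(211823 + 483820\right) = \left(-384303 - \frac{1}{275}\right) \left(211823 + 483820\right) = \left(- \frac{105683326}{275}\right) 695643 = - \frac{73517865948618}{275}$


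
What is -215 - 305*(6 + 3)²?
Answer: -24920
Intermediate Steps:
-215 - 305*(6 + 3)² = -215 - 305*9² = -215 - 305*81 = -215 - 24705 = -24920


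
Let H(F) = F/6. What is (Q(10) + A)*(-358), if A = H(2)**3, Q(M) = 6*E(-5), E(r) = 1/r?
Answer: 56206/135 ≈ 416.34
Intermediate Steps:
H(F) = F/6 (H(F) = F*(1/6) = F/6)
E(r) = 1/r
Q(M) = -6/5 (Q(M) = 6/(-5) = 6*(-1/5) = -6/5)
A = 1/27 (A = ((1/6)*2)**3 = (1/3)**3 = 1/27 ≈ 0.037037)
(Q(10) + A)*(-358) = (-6/5 + 1/27)*(-358) = -157/135*(-358) = 56206/135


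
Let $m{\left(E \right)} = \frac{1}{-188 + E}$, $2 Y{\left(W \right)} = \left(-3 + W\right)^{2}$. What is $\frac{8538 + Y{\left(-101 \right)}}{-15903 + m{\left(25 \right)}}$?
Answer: $- \frac{1136599}{1296095} \approx -0.87694$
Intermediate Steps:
$Y{\left(W \right)} = \frac{\left(-3 + W\right)^{2}}{2}$
$\frac{8538 + Y{\left(-101 \right)}}{-15903 + m{\left(25 \right)}} = \frac{8538 + \frac{\left(-3 - 101\right)^{2}}{2}}{-15903 + \frac{1}{-188 + 25}} = \frac{8538 + \frac{\left(-104\right)^{2}}{2}}{-15903 + \frac{1}{-163}} = \frac{8538 + \frac{1}{2} \cdot 10816}{-15903 - \frac{1}{163}} = \frac{8538 + 5408}{- \frac{2592190}{163}} = 13946 \left(- \frac{163}{2592190}\right) = - \frac{1136599}{1296095}$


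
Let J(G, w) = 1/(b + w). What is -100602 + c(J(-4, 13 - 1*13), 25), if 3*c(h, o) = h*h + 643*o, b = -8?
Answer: -18286783/192 ≈ -95244.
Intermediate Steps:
J(G, w) = 1/(-8 + w)
c(h, o) = h²/3 + 643*o/3 (c(h, o) = (h*h + 643*o)/3 = (h² + 643*o)/3 = h²/3 + 643*o/3)
-100602 + c(J(-4, 13 - 1*13), 25) = -100602 + ((1/(-8 + (13 - 1*13)))²/3 + (643/3)*25) = -100602 + ((1/(-8 + (13 - 13)))²/3 + 16075/3) = -100602 + ((1/(-8 + 0))²/3 + 16075/3) = -100602 + ((1/(-8))²/3 + 16075/3) = -100602 + ((-⅛)²/3 + 16075/3) = -100602 + ((⅓)*(1/64) + 16075/3) = -100602 + (1/192 + 16075/3) = -100602 + 1028801/192 = -18286783/192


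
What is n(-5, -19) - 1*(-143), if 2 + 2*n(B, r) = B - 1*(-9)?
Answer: 144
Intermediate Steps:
n(B, r) = 7/2 + B/2 (n(B, r) = -1 + (B - 1*(-9))/2 = -1 + (B + 9)/2 = -1 + (9 + B)/2 = -1 + (9/2 + B/2) = 7/2 + B/2)
n(-5, -19) - 1*(-143) = (7/2 + (½)*(-5)) - 1*(-143) = (7/2 - 5/2) + 143 = 1 + 143 = 144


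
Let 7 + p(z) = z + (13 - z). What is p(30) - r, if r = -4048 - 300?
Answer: 4354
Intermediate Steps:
p(z) = 6 (p(z) = -7 + (z + (13 - z)) = -7 + 13 = 6)
r = -4348
p(30) - r = 6 - 1*(-4348) = 6 + 4348 = 4354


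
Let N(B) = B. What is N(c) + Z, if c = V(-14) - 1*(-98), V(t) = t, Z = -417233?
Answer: -417149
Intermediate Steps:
c = 84 (c = -14 - 1*(-98) = -14 + 98 = 84)
N(c) + Z = 84 - 417233 = -417149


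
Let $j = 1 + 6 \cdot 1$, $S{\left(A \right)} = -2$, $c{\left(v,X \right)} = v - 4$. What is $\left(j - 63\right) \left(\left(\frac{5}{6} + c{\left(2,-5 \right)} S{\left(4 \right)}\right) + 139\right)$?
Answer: $- \frac{24164}{3} \approx -8054.7$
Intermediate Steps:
$c{\left(v,X \right)} = -4 + v$ ($c{\left(v,X \right)} = v - 4 = -4 + v$)
$j = 7$ ($j = 1 + 6 = 7$)
$\left(j - 63\right) \left(\left(\frac{5}{6} + c{\left(2,-5 \right)} S{\left(4 \right)}\right) + 139\right) = \left(7 - 63\right) \left(\left(\frac{5}{6} + \left(-4 + 2\right) \left(-2\right)\right) + 139\right) = - 56 \left(\left(5 \cdot \frac{1}{6} - -4\right) + 139\right) = - 56 \left(\left(\frac{5}{6} + 4\right) + 139\right) = - 56 \left(\frac{29}{6} + 139\right) = \left(-56\right) \frac{863}{6} = - \frac{24164}{3}$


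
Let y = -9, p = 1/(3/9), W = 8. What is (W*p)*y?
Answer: -216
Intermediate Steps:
p = 3 (p = 1/(3*(⅑)) = 1/(⅓) = 3)
(W*p)*y = (8*3)*(-9) = 24*(-9) = -216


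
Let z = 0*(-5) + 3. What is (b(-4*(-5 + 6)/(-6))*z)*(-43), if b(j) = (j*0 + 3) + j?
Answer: -473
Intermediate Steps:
z = 3 (z = 0 + 3 = 3)
b(j) = 3 + j (b(j) = (0 + 3) + j = 3 + j)
(b(-4*(-5 + 6)/(-6))*z)*(-43) = ((3 - 4*(-5 + 6)/(-6))*3)*(-43) = ((3 - 4*1*(-1/6))*3)*(-43) = ((3 - 4*(-1/6))*3)*(-43) = ((3 + 2/3)*3)*(-43) = ((11/3)*3)*(-43) = 11*(-43) = -473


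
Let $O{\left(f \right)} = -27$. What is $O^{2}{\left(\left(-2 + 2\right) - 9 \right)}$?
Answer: $729$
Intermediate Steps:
$O^{2}{\left(\left(-2 + 2\right) - 9 \right)} = \left(-27\right)^{2} = 729$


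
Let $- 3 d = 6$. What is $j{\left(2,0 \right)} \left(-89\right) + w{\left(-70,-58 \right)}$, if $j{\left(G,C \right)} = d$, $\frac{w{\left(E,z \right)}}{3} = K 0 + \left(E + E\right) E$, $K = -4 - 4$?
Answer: $29578$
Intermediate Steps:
$K = -8$ ($K = -4 - 4 = -8$)
$w{\left(E,z \right)} = 6 E^{2}$ ($w{\left(E,z \right)} = 3 \left(\left(-8\right) 0 + \left(E + E\right) E\right) = 3 \left(0 + 2 E E\right) = 3 \left(0 + 2 E^{2}\right) = 3 \cdot 2 E^{2} = 6 E^{2}$)
$d = -2$ ($d = \left(- \frac{1}{3}\right) 6 = -2$)
$j{\left(G,C \right)} = -2$
$j{\left(2,0 \right)} \left(-89\right) + w{\left(-70,-58 \right)} = \left(-2\right) \left(-89\right) + 6 \left(-70\right)^{2} = 178 + 6 \cdot 4900 = 178 + 29400 = 29578$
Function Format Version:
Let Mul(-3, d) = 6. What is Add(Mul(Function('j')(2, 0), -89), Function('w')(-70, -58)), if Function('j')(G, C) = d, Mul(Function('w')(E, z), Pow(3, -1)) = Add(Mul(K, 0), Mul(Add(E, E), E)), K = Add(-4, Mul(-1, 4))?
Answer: 29578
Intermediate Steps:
K = -8 (K = Add(-4, -4) = -8)
Function('w')(E, z) = Mul(6, Pow(E, 2)) (Function('w')(E, z) = Mul(3, Add(Mul(-8, 0), Mul(Add(E, E), E))) = Mul(3, Add(0, Mul(Mul(2, E), E))) = Mul(3, Add(0, Mul(2, Pow(E, 2)))) = Mul(3, Mul(2, Pow(E, 2))) = Mul(6, Pow(E, 2)))
d = -2 (d = Mul(Rational(-1, 3), 6) = -2)
Function('j')(G, C) = -2
Add(Mul(Function('j')(2, 0), -89), Function('w')(-70, -58)) = Add(Mul(-2, -89), Mul(6, Pow(-70, 2))) = Add(178, Mul(6, 4900)) = Add(178, 29400) = 29578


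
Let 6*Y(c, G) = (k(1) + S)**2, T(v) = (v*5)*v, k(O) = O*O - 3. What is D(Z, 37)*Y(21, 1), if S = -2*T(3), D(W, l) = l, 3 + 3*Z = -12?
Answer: 156584/3 ≈ 52195.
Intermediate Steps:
k(O) = -3 + O**2 (k(O) = O**2 - 3 = -3 + O**2)
Z = -5 (Z = -1 + (1/3)*(-12) = -1 - 4 = -5)
T(v) = 5*v**2 (T(v) = (5*v)*v = 5*v**2)
S = -90 (S = -10*3**2 = -10*9 = -2*45 = -90)
Y(c, G) = 4232/3 (Y(c, G) = ((-3 + 1**2) - 90)**2/6 = ((-3 + 1) - 90)**2/6 = (-2 - 90)**2/6 = (1/6)*(-92)**2 = (1/6)*8464 = 4232/3)
D(Z, 37)*Y(21, 1) = 37*(4232/3) = 156584/3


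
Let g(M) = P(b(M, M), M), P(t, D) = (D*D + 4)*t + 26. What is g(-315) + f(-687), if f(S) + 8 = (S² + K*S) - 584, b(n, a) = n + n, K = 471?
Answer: -62366444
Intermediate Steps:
b(n, a) = 2*n
P(t, D) = 26 + t*(4 + D²) (P(t, D) = (D² + 4)*t + 26 = (4 + D²)*t + 26 = t*(4 + D²) + 26 = 26 + t*(4 + D²))
g(M) = 26 + 2*M³ + 8*M (g(M) = 26 + 4*(2*M) + (2*M)*M² = 26 + 8*M + 2*M³ = 26 + 2*M³ + 8*M)
f(S) = -592 + S² + 471*S (f(S) = -8 + ((S² + 471*S) - 584) = -8 + (-584 + S² + 471*S) = -592 + S² + 471*S)
g(-315) + f(-687) = (26 + 2*(-315)³ + 8*(-315)) + (-592 + (-687)² + 471*(-687)) = (26 + 2*(-31255875) - 2520) + (-592 + 471969 - 323577) = (26 - 62511750 - 2520) + 147800 = -62514244 + 147800 = -62366444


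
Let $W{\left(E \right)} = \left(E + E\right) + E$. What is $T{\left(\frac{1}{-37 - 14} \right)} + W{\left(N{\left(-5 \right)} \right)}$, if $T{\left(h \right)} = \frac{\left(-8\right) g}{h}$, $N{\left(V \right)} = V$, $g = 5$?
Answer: $2025$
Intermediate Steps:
$W{\left(E \right)} = 3 E$ ($W{\left(E \right)} = 2 E + E = 3 E$)
$T{\left(h \right)} = - \frac{40}{h}$ ($T{\left(h \right)} = \frac{\left(-8\right) 5}{h} = - \frac{40}{h}$)
$T{\left(\frac{1}{-37 - 14} \right)} + W{\left(N{\left(-5 \right)} \right)} = - \frac{40}{\frac{1}{-37 - 14}} + 3 \left(-5\right) = - \frac{40}{\frac{1}{-51}} - 15 = - \frac{40}{- \frac{1}{51}} - 15 = \left(-40\right) \left(-51\right) - 15 = 2040 - 15 = 2025$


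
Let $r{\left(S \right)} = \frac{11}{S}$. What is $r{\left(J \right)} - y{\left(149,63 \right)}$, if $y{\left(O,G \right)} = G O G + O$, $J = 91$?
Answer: $- \frac{53829219}{91} \approx -5.9153 \cdot 10^{5}$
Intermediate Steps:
$y{\left(O,G \right)} = O + O G^{2}$ ($y{\left(O,G \right)} = O G^{2} + O = O + O G^{2}$)
$r{\left(J \right)} - y{\left(149,63 \right)} = \frac{11}{91} - 149 \left(1 + 63^{2}\right) = 11 \cdot \frac{1}{91} - 149 \left(1 + 3969\right) = \frac{11}{91} - 149 \cdot 3970 = \frac{11}{91} - 591530 = - \frac{53829219}{91}$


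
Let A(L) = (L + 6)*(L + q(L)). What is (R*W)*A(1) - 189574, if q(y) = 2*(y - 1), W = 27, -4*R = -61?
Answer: -746767/4 ≈ -1.8669e+5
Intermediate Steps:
R = 61/4 (R = -¼*(-61) = 61/4 ≈ 15.250)
q(y) = -2 + 2*y (q(y) = 2*(-1 + y) = -2 + 2*y)
A(L) = (-2 + 3*L)*(6 + L) (A(L) = (L + 6)*(L + (-2 + 2*L)) = (6 + L)*(-2 + 3*L) = (-2 + 3*L)*(6 + L))
(R*W)*A(1) - 189574 = ((61/4)*27)*(-12 + 3*1² + 16*1) - 189574 = 1647*(-12 + 3*1 + 16)/4 - 189574 = 1647*(-12 + 3 + 16)/4 - 189574 = (1647/4)*7 - 189574 = 11529/4 - 189574 = -746767/4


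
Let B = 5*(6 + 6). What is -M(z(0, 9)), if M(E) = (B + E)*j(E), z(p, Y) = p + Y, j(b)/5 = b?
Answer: -3105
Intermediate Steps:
j(b) = 5*b
B = 60 (B = 5*12 = 60)
z(p, Y) = Y + p
M(E) = 5*E*(60 + E) (M(E) = (60 + E)*(5*E) = 5*E*(60 + E))
-M(z(0, 9)) = -5*(9 + 0)*(60 + (9 + 0)) = -5*9*(60 + 9) = -5*9*69 = -1*3105 = -3105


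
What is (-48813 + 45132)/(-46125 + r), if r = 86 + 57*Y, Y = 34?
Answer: 3681/44101 ≈ 0.083467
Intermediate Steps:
r = 2024 (r = 86 + 57*34 = 86 + 1938 = 2024)
(-48813 + 45132)/(-46125 + r) = (-48813 + 45132)/(-46125 + 2024) = -3681/(-44101) = -3681*(-1/44101) = 3681/44101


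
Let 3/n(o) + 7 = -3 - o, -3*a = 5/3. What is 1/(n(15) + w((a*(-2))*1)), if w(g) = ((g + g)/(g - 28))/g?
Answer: -3025/588 ≈ -5.1446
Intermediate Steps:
a = -5/9 (a = -5/(3*3) = -⅓*5/3 = -5/9 ≈ -0.55556)
n(o) = 3/(-10 - o) (n(o) = 3/(-7 + (-3 - o)) = 3/(-10 - o))
w(g) = 2/(-28 + g) (w(g) = ((2*g)/(-28 + g))/g = (2*g/(-28 + g))/g = 2/(-28 + g))
1/(n(15) + w((a*(-2))*1)) = 1/(-3/(10 + 15) + 2/(-28 - 5/9*(-2)*1)) = 1/(-3/25 + 2/(-28 + (10/9)*1)) = 1/(-3*1/25 + 2/(-28 + 10/9)) = 1/(-3/25 + 2/(-242/9)) = 1/(-3/25 + 2*(-9/242)) = 1/(-3/25 - 9/121) = 1/(-588/3025) = -3025/588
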